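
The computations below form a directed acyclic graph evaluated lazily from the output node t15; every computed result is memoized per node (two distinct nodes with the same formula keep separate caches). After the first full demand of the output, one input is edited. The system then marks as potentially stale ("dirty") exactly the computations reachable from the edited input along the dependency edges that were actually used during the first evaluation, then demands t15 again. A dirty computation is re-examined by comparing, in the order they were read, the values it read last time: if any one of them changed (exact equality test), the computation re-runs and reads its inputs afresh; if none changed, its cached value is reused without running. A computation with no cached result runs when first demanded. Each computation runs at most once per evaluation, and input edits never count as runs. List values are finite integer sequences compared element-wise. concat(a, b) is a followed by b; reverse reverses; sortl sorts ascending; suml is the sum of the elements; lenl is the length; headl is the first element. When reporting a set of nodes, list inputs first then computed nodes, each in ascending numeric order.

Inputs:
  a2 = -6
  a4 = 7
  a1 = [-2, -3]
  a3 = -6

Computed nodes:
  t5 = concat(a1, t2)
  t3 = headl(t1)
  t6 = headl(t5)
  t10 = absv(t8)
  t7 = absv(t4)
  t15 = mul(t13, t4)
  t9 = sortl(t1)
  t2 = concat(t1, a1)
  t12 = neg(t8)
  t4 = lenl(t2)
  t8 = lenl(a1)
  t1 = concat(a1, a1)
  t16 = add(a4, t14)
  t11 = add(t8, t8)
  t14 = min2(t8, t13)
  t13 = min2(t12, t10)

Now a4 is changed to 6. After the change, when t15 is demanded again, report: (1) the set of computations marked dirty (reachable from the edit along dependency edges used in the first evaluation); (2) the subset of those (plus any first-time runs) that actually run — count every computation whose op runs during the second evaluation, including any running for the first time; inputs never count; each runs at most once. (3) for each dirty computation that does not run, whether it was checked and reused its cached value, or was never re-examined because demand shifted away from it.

The edit dirties: none.
0 computations run: none.
No dirty computation escaped a run.
Note the shortcut — a4 feeds only undemanded nodes, so no recomputation happens.

First demand of the output computes:
  t1 = concat([-2, -3], [-2, -3]) = [-2, -3, -2, -3]
  t2 = concat([-2, -3, -2, -3], [-2, -3]) = [-2, -3, -2, -3, -2, -3]
  t4 = lenl([-2, -3, -2, -3, -2, -3]) = 6
  t8 = lenl([-2, -3]) = 2
  t10 = absv(2) = 2
  t12 = neg(2) = -2
  t13 = min2(-2, 2) = -2
  t15 = mul(-2, 6) = -12

After the edit, cleaning proceeds:
  a4 only reaches undemanded nodes; the second demand re-runs nothing.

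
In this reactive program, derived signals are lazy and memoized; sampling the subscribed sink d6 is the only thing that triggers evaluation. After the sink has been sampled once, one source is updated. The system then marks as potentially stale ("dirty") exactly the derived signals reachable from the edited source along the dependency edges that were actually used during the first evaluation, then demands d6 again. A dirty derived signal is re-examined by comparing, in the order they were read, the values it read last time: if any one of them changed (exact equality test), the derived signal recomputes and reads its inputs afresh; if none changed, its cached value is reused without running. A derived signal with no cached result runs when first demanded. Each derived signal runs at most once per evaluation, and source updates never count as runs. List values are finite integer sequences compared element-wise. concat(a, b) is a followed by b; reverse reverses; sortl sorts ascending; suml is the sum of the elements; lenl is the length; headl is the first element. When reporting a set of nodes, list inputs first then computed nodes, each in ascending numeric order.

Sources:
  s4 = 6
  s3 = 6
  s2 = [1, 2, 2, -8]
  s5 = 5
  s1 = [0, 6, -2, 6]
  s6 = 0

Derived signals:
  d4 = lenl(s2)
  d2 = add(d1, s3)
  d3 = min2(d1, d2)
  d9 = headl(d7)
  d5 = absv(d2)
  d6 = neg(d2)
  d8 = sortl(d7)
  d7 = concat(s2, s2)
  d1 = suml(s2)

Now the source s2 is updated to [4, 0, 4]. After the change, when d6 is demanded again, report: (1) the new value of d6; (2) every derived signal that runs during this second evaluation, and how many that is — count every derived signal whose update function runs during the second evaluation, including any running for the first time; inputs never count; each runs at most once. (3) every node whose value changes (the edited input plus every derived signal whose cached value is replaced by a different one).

Demanding d6 again yields -14.
3 derived signals run: d1, d2, d6.
The nodes whose values change: s2, d1, d2, d6.

First demand of the output computes:
  d1 = suml([1, 2, 2, -8]) = -3
  d2 = add(-3, 6) = 3
  d6 = neg(3) = -3

After the edit, cleaning proceeds:
  d1: a read changed (s2 [1, 2, 2, -8]->[4, 0, 4]) — executes, giving 8.
  d2: a read changed (d1 -3->8) — executes, giving 14.
  d6: a read changed (d2 3->14) — executes, giving -14.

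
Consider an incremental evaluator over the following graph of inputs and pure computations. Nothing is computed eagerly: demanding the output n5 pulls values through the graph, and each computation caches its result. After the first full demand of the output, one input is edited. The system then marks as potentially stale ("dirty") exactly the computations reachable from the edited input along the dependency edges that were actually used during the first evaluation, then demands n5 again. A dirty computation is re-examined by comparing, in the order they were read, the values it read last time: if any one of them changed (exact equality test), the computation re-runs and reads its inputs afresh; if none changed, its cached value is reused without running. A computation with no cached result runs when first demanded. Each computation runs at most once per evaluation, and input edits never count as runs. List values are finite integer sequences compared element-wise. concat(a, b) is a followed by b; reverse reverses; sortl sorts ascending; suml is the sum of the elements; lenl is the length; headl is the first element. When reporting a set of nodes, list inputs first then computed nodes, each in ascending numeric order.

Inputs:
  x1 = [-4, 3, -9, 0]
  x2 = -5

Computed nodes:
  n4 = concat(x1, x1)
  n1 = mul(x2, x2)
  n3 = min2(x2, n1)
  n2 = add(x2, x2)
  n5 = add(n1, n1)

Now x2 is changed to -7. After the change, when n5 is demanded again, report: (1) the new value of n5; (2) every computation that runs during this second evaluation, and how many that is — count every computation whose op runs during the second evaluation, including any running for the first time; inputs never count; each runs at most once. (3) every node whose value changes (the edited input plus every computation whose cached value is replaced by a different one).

Initial pass — values computed on the first demand:
  n1 = mul(-5, -5) = 25
  n5 = add(25, 25) = 50

Second demand — change propagation:
  n1: re-runs because x2 -5->-7; x2 -5->-7; new result 49.
  n5: re-runs because n1 25->49; n1 25->49; new result 98.

n5 now evaluates to 98.
Run set: n1, n5 (2 run).
Changed values: x2, n1, n5.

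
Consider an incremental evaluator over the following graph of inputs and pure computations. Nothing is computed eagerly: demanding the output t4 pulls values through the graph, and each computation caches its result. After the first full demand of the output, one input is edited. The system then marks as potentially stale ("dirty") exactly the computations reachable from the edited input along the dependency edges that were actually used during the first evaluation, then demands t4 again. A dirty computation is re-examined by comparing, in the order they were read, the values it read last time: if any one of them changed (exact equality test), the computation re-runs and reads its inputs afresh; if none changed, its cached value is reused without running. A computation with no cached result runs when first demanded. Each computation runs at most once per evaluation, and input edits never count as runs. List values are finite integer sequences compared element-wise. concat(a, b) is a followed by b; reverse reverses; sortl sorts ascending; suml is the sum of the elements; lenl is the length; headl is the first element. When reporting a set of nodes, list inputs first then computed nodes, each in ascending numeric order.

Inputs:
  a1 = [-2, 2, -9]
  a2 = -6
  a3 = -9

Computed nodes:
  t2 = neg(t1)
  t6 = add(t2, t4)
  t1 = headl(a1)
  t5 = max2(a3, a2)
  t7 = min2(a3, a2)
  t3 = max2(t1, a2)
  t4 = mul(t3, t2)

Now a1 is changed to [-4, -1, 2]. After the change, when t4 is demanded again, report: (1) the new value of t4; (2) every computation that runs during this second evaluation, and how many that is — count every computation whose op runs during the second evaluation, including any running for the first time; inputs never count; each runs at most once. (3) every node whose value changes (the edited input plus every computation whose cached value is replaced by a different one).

Initial pass — values computed on the first demand:
  t1 = headl([-2, 2, -9]) = -2
  t2 = neg(-2) = 2
  t3 = max2(-2, -6) = -2
  t4 = mul(-2, 2) = -4

Second demand — change propagation:
  t1: re-runs because a1 [-2, 2, -9]->[-4, -1, 2]; new result -4.
  t2: re-runs because t1 -2->-4; new result 4.
  t3: re-runs because t1 -2->-4; new result -4.
  t4: re-runs because t3 -2->-4; t2 2->4; new result -16.

t4 now evaluates to -16.
Run set: t1, t2, t3, t4 (4 run).
Changed values: a1, t1, t2, t3, t4.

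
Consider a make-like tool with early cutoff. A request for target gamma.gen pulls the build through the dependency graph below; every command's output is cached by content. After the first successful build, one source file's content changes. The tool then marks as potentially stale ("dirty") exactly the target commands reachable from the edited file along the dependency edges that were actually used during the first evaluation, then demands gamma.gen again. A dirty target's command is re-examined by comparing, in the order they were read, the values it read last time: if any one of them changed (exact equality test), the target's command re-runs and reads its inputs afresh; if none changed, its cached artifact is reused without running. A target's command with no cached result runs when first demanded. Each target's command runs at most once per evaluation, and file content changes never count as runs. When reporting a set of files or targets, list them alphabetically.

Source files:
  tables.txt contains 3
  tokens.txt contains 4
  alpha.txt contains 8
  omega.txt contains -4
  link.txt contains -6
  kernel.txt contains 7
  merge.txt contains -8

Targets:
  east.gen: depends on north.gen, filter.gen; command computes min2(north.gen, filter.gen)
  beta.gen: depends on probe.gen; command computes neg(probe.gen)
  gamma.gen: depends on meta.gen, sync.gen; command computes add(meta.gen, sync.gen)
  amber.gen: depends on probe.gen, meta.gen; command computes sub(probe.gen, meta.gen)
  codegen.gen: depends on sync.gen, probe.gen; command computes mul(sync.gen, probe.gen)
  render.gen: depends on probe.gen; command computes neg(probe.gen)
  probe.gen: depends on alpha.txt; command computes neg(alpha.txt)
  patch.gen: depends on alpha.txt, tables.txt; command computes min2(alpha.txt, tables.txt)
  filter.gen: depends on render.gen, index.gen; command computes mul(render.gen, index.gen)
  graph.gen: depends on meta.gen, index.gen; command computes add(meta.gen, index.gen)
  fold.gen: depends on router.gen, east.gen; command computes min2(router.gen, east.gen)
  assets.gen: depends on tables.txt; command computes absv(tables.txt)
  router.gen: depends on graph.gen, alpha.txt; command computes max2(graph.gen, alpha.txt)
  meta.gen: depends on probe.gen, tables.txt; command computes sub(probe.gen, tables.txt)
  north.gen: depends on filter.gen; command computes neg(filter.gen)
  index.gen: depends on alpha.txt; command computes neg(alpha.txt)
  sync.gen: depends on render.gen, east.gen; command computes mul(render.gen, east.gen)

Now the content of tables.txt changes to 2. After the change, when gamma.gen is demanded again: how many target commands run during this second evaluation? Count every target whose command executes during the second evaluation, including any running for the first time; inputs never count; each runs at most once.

First demand of the output computes:
  index.gen = neg(8) = -8
  probe.gen = neg(8) = -8
  meta.gen = sub(-8, 3) = -11
  render.gen = neg(-8) = 8
  filter.gen = mul(8, -8) = -64
  north.gen = neg(-64) = 64
  east.gen = min2(64, -64) = -64
  sync.gen = mul(8, -64) = -512
  gamma.gen = add(-11, -512) = -523

After the edit, cleaning proceeds:
  meta.gen: a read changed (tables.txt 3->2) — executes, giving -10.
  gamma.gen: a read changed (meta.gen -11->-10) — executes, giving -522.

2 target commands run: gamma.gen, meta.gen.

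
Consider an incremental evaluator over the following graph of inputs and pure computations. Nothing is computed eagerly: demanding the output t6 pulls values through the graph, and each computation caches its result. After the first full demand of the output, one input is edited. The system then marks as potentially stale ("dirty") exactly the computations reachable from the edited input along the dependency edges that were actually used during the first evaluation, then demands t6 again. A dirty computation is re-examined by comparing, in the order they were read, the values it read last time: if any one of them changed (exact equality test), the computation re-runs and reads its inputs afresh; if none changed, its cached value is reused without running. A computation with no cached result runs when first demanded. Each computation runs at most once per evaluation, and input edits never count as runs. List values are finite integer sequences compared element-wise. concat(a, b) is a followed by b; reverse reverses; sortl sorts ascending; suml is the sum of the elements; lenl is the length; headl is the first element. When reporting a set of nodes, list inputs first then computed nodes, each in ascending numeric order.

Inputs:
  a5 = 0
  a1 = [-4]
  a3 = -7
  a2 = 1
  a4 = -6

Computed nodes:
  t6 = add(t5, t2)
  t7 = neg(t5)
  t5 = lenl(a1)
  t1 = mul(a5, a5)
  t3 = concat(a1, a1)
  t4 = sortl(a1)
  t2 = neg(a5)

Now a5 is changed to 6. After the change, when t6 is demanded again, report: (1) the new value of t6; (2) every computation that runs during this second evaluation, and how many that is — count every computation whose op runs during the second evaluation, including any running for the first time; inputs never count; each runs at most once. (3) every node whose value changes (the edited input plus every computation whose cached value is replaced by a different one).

Initial pass — values computed on the first demand:
  t2 = neg(0) = 0
  t5 = lenl([-4]) = 1
  t6 = add(1, 0) = 1

Second demand — change propagation:
  t2: re-runs because a5 0->6; new result -6.
  t6: re-runs because t2 0->-6; new result -5.

t6 now evaluates to -5.
Run set: t2, t6 (2 run).
Changed values: a5, t2, t6.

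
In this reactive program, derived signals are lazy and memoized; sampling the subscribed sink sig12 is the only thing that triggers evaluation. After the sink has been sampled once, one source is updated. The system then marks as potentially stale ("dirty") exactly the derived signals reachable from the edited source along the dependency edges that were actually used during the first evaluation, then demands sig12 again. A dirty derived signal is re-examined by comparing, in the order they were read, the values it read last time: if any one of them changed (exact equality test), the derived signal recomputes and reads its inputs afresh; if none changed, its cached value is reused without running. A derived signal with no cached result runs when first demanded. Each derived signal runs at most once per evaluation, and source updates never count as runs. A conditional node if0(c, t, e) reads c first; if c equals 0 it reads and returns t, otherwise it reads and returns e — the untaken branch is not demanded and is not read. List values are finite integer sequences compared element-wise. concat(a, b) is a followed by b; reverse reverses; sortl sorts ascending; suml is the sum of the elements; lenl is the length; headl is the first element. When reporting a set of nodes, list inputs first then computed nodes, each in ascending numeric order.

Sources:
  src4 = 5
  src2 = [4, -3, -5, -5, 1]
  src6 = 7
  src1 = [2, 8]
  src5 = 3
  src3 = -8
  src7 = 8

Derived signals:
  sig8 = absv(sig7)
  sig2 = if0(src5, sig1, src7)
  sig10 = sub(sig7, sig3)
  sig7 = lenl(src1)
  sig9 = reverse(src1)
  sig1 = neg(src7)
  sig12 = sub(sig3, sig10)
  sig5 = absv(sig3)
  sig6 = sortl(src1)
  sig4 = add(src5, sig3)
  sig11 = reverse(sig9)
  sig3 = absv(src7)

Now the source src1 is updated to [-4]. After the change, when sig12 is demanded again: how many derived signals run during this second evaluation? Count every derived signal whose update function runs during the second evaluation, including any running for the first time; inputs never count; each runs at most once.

3 derived signals run: sig7, sig10, sig12.

First demand of the output computes:
  sig3 = absv(8) = 8
  sig7 = lenl([2, 8]) = 2
  sig10 = sub(2, 8) = -6
  sig12 = sub(8, -6) = 14

After the edit, cleaning proceeds:
  sig7: a read changed (src1 [2, 8]->[-4]) — executes, giving 1.
  sig10: a read changed (sig7 2->1) — executes, giving -7.
  sig12: a read changed (sig10 -6->-7) — executes, giving 15.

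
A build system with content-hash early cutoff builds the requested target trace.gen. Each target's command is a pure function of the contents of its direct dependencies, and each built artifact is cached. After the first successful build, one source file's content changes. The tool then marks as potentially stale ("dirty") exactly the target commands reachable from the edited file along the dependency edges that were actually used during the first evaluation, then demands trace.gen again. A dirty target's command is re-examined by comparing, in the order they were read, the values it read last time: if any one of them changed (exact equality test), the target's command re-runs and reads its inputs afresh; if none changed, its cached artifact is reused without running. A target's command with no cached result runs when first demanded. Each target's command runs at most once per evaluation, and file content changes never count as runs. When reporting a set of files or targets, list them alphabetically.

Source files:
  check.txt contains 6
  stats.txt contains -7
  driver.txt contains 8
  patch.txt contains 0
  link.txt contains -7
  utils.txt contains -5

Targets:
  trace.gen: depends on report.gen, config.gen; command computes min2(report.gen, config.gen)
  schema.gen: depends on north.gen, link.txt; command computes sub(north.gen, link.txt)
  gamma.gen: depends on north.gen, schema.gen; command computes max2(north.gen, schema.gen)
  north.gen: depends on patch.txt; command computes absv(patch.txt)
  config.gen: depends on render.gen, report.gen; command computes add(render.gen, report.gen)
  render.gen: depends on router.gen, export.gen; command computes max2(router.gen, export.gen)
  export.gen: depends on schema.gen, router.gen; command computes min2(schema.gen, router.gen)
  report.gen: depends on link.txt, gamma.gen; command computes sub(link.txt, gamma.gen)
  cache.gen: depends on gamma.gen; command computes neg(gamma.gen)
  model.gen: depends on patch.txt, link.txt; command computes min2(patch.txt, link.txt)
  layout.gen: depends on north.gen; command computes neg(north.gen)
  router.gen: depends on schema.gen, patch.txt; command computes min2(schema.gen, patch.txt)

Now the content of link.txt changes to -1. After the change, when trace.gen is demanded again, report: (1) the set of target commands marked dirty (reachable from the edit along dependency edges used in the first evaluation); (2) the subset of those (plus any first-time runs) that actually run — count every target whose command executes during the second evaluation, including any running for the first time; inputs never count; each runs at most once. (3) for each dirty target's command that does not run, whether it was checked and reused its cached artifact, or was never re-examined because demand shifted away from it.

First evaluation (everything demanded from the output):
  north.gen = absv(0) = 0
  schema.gen = sub(0, -7) = 7
  gamma.gen = max2(0, 7) = 7
  report.gen = sub(-7, 7) = -14
  router.gen = min2(7, 0) = 0
  export.gen = min2(7, 0) = 0
  render.gen = max2(0, 0) = 0
  config.gen = add(0, -14) = -14
  trace.gen = min2(-14, -14) = -14

Propagation after the edit:
  schema.gen: runs — link.txt -7->-1; result 1.
  gamma.gen: runs — schema.gen 7->1; result 1.
  report.gen: runs — link.txt -7->-1; gamma.gen 7->1; result -2.
  router.gen: runs — schema.gen 7->1; result 0 (same value as before).
  export.gen: runs — schema.gen 7->1; result 0 (same value as before).
  render.gen: checked — values it read are unchanged (router.gen unchanged, export.gen unchanged); reused cached 0 without running.
  config.gen: runs — report.gen -14->-2; result -2.
  trace.gen: runs — report.gen -14->-2; config.gen -14->-2; result -2.

Key observation: the cutoff stops propagation at render.gen — its inputs' values are unchanged, so it reuses its cache.

Marked dirty: config.gen, export.gen, gamma.gen, render.gen, report.gen, router.gen, schema.gen, trace.gen.
Target commands that run: config.gen, export.gen, gamma.gen, report.gen, router.gen, schema.gen, trace.gen — 7 in total.
Checked but reused from cache: render.gen.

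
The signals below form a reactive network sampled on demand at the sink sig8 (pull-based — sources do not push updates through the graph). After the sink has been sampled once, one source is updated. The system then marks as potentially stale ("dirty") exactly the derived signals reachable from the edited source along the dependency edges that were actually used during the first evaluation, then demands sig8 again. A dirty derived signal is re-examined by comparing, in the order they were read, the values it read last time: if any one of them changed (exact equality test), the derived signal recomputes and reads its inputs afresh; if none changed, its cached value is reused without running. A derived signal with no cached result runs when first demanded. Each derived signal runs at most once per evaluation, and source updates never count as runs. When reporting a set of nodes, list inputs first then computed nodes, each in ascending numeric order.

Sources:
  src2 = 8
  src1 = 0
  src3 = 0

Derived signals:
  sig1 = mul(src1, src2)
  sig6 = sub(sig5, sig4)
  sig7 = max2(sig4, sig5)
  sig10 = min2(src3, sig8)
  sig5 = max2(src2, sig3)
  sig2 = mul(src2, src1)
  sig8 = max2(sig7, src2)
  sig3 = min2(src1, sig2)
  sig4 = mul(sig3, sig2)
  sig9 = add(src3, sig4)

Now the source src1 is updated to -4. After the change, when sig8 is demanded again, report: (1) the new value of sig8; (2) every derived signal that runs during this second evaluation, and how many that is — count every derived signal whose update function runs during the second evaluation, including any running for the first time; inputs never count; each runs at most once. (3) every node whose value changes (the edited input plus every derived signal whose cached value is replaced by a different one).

Initial pass — values computed on the first demand:
  sig2 = mul(8, 0) = 0
  sig3 = min2(0, 0) = 0
  sig4 = mul(0, 0) = 0
  sig5 = max2(8, 0) = 8
  sig7 = max2(0, 8) = 8
  sig8 = max2(8, 8) = 8

Second demand — change propagation:
  sig2: re-runs because src1 0->-4; new result -32.
  sig3: re-runs because src1 0->-4; sig2 0->-32; new result -32.
  sig4: re-runs because sig3 0->-32; sig2 0->-32; new result 1024.
  sig5: re-runs because sig3 0->-32; new result 8 (unchanged).
  sig7: re-runs because sig4 0->1024; new result 1024.
  sig8: re-runs because sig7 8->1024; new result 1024.

sig8 now evaluates to 1024.
Run set: sig2, sig3, sig4, sig5, sig7, sig8 (6 run).
Changed values: src1, sig2, sig3, sig4, sig7, sig8.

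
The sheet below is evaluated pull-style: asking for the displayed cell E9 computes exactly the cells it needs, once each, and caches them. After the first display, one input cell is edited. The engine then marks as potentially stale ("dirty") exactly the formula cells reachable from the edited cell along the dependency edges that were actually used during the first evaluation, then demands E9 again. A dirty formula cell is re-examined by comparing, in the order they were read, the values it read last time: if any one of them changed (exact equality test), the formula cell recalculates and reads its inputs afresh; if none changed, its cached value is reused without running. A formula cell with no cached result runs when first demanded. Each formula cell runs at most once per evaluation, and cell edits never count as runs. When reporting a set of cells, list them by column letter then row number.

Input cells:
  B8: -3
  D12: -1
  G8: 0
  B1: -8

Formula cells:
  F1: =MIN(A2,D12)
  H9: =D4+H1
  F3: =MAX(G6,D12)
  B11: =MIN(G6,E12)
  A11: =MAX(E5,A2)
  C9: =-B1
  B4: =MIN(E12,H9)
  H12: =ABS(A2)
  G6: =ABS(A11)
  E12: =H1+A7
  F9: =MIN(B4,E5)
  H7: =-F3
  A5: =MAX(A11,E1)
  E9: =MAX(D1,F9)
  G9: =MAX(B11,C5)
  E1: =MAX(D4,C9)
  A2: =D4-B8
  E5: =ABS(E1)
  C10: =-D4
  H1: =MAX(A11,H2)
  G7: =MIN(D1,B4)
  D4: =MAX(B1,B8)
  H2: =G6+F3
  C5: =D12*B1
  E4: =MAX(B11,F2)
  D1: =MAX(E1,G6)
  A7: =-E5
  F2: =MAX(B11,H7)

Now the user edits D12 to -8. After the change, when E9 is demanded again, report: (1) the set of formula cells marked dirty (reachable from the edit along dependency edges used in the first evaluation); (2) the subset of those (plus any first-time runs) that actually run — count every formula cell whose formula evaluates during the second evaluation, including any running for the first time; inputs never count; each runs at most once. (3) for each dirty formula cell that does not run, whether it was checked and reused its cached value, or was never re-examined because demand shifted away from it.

The edit dirties: B4, E9, E12, F3, F9, H1, H2, H9.
1 formula cells run: F3.
Cache hits after checking: B4, E9, E12, F9, H1, H2, H9.
Note the absorption at F3: it re-runs yet its value is the same, leaving the output's value untouched.

First demand of the output computes:
  C9 = -(-8) = 8
  D4 = MAX(-8, -3) = -3
  A2 = -3 - -3 = 0
  E1 = MAX(-3, 8) = 8
  E5 = ABS(8) = 8
  A7 = -(8) = -8
  A11 = MAX(8, 0) = 8
  G6 = ABS(8) = 8
  D1 = MAX(8, 8) = 8
  F3 = MAX(8, -1) = 8
  H2 = 8 + 8 = 16
  H1 = MAX(8, 16) = 16
  E12 = 16 + -8 = 8
  H9 = -3 + 16 = 13
  B4 = MIN(8, 13) = 8
  F9 = MIN(8, 8) = 8
  E9 = MAX(8, 8) = 8

After the edit, cleaning proceeds:
  F3: a read changed (D12 -1->-8) — executes, giving 8 — identical to its old value.
  H2: dirty, but its reads are unchanged (G6 unchanged, F3 unchanged); cached 16 stands.
  H1: dirty, but its reads are unchanged (A11 unchanged, H2 unchanged); cached 16 stands.
  E12: dirty, but its reads are unchanged (H1 unchanged, A7 unchanged); cached 8 stands.
  H9: dirty, but its reads are unchanged (D4 unchanged, H1 unchanged); cached 13 stands.
  B4: dirty, but its reads are unchanged (E12 unchanged, H9 unchanged); cached 8 stands.
  F9: dirty, but its reads are unchanged (B4 unchanged, E5 unchanged); cached 8 stands.
  E9: dirty, but its reads are unchanged (D1 unchanged, F9 unchanged); cached 8 stands.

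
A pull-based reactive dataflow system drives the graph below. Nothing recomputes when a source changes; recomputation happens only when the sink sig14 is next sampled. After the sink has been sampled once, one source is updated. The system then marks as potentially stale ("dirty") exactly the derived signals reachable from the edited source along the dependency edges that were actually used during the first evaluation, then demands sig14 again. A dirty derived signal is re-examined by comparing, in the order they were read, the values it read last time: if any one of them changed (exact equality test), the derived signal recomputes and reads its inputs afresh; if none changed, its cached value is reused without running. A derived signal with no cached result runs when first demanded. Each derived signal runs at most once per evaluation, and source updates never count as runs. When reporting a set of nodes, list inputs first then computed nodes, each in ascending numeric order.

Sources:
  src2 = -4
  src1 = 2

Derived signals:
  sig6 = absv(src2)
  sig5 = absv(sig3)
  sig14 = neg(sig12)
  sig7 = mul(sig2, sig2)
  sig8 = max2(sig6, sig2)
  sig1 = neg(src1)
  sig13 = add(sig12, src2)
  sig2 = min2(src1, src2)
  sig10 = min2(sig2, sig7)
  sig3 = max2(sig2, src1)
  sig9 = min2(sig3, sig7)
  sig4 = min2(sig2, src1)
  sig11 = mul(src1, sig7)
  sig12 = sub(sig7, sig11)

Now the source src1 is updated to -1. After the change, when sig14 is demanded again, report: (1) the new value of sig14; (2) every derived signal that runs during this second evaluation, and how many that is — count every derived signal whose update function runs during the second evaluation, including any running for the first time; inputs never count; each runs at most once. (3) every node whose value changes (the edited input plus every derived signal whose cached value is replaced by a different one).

New value of sig14: -32.
Derived signals that run: sig2, sig11, sig12, sig14 — 4 in total.
Values that change: src1, sig11, sig12, sig14.
Key observation: the cutoff stops propagation at sig7 — its inputs' values are unchanged, so it reuses its cache.

First evaluation (everything demanded from the output):
  sig2 = min2(2, -4) = -4
  sig7 = mul(-4, -4) = 16
  sig11 = mul(2, 16) = 32
  sig12 = sub(16, 32) = -16
  sig14 = neg(-16) = 16

Propagation after the edit:
  sig2: runs — src1 2->-1; result -4 (same value as before).
  sig7: checked — values it read are unchanged (sig2 unchanged, sig2 unchanged); reused cached 16 without running.
  sig11: runs — src1 2->-1; result -16.
  sig12: runs — sig11 32->-16; result 32.
  sig14: runs — sig12 -16->32; result -32.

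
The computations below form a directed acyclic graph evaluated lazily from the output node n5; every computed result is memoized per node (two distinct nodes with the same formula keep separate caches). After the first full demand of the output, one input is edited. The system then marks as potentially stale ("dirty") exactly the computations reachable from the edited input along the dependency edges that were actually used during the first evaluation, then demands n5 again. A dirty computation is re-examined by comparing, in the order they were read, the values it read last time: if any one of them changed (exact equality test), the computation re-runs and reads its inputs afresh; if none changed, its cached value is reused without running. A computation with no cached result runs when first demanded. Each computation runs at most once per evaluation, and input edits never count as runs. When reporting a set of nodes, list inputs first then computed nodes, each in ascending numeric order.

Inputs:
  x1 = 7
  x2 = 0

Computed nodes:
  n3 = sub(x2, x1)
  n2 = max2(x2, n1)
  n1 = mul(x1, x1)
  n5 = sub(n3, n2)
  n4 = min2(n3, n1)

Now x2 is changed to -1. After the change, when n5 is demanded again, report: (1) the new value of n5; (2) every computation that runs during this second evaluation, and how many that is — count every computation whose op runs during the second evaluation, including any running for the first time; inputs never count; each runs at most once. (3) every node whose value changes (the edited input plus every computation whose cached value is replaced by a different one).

First demand of the output computes:
  n1 = mul(7, 7) = 49
  n2 = max2(0, 49) = 49
  n3 = sub(0, 7) = -7
  n5 = sub(-7, 49) = -56

After the edit, cleaning proceeds:
  n2: a read changed (x2 0->-1) — executes, giving 49 — identical to its old value.
  n3: a read changed (x2 0->-1) — executes, giving -8.
  n5: a read changed (n3 -7->-8) — executes, giving -57.

Demanding n5 again yields -57.
3 computations run: n2, n3, n5.
The nodes whose values change: x2, n3, n5.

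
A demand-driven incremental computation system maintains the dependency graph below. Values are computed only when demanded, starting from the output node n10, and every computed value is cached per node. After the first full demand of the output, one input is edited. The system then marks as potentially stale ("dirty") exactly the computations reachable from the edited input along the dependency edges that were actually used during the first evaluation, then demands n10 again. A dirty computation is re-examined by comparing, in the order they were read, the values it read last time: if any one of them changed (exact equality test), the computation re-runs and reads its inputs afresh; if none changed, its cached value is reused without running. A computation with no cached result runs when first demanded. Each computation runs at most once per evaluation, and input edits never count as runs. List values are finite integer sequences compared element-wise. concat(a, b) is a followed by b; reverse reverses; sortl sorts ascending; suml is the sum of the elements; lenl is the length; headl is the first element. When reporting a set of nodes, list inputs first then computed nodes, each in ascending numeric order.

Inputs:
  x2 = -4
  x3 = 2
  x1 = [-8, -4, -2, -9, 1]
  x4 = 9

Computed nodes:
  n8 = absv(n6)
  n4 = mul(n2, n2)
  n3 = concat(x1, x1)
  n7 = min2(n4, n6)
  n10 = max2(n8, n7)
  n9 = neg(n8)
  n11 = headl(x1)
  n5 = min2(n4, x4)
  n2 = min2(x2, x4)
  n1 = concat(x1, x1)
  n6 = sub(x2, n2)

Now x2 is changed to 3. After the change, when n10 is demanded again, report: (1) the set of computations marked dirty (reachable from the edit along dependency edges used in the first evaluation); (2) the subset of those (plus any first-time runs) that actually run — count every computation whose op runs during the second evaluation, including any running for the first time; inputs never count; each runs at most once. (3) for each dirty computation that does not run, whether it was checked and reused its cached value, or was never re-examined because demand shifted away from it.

Marked dirty: n2, n4, n6, n7, n8, n10.
Computations that run: n2, n4, n6, n7 — 4 in total.
Checked but reused from cache: n8, n10.
Key observation: the cutoff stops propagation at n8 — its inputs' values are unchanged, so it reuses its cache.

First evaluation (everything demanded from the output):
  n2 = min2(-4, 9) = -4
  n4 = mul(-4, -4) = 16
  n6 = sub(-4, -4) = 0
  n7 = min2(16, 0) = 0
  n8 = absv(0) = 0
  n10 = max2(0, 0) = 0

Propagation after the edit:
  n2: runs — x2 -4->3; result 3.
  n4: runs — n2 -4->3; n2 -4->3; result 9.
  n6: runs — x2 -4->3; n2 -4->3; result 0 (same value as before).
  n7: runs — n4 16->9; result 0 (same value as before).
  n8: checked — values it read are unchanged (n6 unchanged); reused cached 0 without running.
  n10: checked — values it read are unchanged (n8 unchanged, n7 unchanged); reused cached 0 without running.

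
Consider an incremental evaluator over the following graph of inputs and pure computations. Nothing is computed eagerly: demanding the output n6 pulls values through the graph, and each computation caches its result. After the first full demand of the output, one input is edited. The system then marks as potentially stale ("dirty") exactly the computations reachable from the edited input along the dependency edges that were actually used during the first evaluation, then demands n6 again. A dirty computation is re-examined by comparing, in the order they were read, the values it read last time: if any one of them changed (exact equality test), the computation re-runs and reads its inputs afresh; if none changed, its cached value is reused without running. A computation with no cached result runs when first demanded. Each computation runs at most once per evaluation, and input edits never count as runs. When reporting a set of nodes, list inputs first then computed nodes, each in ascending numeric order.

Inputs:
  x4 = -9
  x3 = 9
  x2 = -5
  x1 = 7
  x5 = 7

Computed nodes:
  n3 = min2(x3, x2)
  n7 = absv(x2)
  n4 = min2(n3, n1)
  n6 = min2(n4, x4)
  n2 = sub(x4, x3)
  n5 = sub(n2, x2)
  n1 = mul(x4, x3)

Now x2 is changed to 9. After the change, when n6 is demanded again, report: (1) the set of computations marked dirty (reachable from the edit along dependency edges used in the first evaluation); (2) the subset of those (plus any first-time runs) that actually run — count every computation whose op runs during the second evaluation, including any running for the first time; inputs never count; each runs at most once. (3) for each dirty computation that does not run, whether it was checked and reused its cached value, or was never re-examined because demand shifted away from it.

Initial pass — values computed on the first demand:
  n1 = mul(-9, 9) = -81
  n3 = min2(9, -5) = -5
  n4 = min2(-5, -81) = -81
  n6 = min2(-81, -9) = -81

Second demand — change propagation:
  n3: re-runs because x2 -5->9; new result 9.
  n4: re-runs because n3 -5->9; new result -81 (unchanged).
  n6: re-examined; everything it read last time is the same (n4 unchanged, x4 unchanged) — cache -81 kept, no run.

The important point: n4 recomputes to an identical value, and the output ends up unchanged.

Dirty set: n3, n4, n6.
Run set: n3, n4 (2 run).
Re-examined without running (cache reused): n6.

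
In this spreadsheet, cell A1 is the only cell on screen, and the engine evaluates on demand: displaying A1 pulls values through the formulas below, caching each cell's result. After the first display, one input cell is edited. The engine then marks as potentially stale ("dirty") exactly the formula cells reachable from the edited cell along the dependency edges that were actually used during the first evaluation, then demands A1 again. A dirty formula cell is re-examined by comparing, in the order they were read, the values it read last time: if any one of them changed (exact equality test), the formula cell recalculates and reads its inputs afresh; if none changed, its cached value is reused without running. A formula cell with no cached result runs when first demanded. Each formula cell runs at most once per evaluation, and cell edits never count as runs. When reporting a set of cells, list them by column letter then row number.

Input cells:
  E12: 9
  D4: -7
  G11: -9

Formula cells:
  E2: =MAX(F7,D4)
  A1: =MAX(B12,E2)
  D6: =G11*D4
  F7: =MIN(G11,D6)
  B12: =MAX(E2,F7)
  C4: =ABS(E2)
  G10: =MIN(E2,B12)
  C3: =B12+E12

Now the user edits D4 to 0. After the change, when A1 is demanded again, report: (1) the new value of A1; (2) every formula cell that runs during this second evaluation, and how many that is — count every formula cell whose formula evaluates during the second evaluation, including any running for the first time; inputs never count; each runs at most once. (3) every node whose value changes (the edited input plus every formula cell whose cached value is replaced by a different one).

A1 now evaluates to 0.
Run set: A1, B12, D6, E2, F7 (5 run).
Changed values: A1, B12, D4, D6, E2.

Initial pass — values computed on the first demand:
  D6 = -9 * -7 = 63
  F7 = MIN(-9, 63) = -9
  E2 = MAX(-9, -7) = -7
  B12 = MAX(-7, -9) = -7
  A1 = MAX(-7, -7) = -7

Second demand — change propagation:
  D6: re-runs because D4 -7->0; new result 0.
  F7: re-runs because D6 63->0; new result -9 (unchanged).
  E2: re-runs because D4 -7->0; new result 0.
  B12: re-runs because E2 -7->0; new result 0.
  A1: re-runs because B12 -7->0; E2 -7->0; new result 0.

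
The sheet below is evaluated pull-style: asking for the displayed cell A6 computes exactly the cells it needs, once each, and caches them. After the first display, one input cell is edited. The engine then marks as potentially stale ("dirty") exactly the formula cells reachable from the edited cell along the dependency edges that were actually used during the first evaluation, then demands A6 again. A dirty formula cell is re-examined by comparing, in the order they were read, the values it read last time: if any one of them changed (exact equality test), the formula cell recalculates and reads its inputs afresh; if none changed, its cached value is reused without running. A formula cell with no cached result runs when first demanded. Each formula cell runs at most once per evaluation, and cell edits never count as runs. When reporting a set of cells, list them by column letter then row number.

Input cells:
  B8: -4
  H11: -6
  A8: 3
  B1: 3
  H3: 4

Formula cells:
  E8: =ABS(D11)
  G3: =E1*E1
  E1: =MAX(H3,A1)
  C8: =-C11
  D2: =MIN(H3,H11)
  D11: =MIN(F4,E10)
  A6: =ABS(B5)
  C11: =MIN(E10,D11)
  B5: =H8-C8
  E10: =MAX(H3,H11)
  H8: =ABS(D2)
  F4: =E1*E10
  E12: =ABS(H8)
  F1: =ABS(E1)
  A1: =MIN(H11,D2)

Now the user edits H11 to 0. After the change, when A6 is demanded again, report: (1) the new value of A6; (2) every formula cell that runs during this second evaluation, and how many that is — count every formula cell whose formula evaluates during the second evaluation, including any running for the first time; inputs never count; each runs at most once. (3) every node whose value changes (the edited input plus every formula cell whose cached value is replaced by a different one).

First demand of the output computes:
  D2 = MIN(4, -6) = -6
  A1 = MIN(-6, -6) = -6
  E1 = MAX(4, -6) = 4
  E10 = MAX(4, -6) = 4
  F4 = 4 * 4 = 16
  D11 = MIN(16, 4) = 4
  C11 = MIN(4, 4) = 4
  C8 = -(4) = -4
  H8 = ABS(-6) = 6
  B5 = 6 - -4 = 10
  A6 = ABS(10) = 10

After the edit, cleaning proceeds:
  D2: a read changed (H11 -6->0) — executes, giving 0.
  A1: a read changed (H11 -6->0; D2 -6->0) — executes, giving 0.
  E1: a read changed (A1 -6->0) — executes, giving 4 — identical to its old value.
  E10: a read changed (H11 -6->0) — executes, giving 4 — identical to its old value.
  F4: dirty, but its reads are unchanged (E1 unchanged, E10 unchanged); cached 16 stands.
  D11: dirty, but its reads are unchanged (F4 unchanged, E10 unchanged); cached 4 stands.
  C11: dirty, but its reads are unchanged (E10 unchanged, D11 unchanged); cached 4 stands.
  C8: dirty, but its reads are unchanged (C11 unchanged); cached -4 stands.
  H8: a read changed (D2 -6->0) — executes, giving 0.
  B5: a read changed (H8 6->0) — executes, giving 4.
  A6: a read changed (B5 10->4) — executes, giving 4.

Note where the cutoff bites: F4 is checked, finds nothing changed, and keeps its cache.

Demanding A6 again yields 4.
7 formula cells run: A1, A6, B5, D2, E1, E10, H8.
The nodes whose values change: A1, A6, B5, D2, H8, H11.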